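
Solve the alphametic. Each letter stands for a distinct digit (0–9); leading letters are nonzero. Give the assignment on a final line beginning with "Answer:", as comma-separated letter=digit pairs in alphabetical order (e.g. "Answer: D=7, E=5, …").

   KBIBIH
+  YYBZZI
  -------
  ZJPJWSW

Step 1. [col 1: H + I ≡ W (mod 10)] H=3 is one option consistent with column 1 (H + I ≡ W (mod 10), carry-in 0) — take it ⇒ H=3.
Step 2. [Z] adding two 6-digit numbers gives at most 6+1 digits, and here it does — Z is that final carry and must be 1 ⇒ Z=1.
Step 3. [col 1: H + I ≡ W (mod 10)] no forcing yet in column 1 (carry-in 0); W=7 is free and consistent — try it, so W=7.
Step 4. [col 1: H + I ≡ W (mod 10)] column 1 reads H+I+carry(0)=W with H=3, W=7; with digits 1,3,7 already taken and all letters distinct, the only value for I is 4. So I=4.
Step 5. [col 2: I + Z ≡ S (mod 10)] in column 2 we have I+Z≡S with carry-in 0; given I=4, Z=1 and digits 1,3,4,7 already taken and all letters distinct, that pins S to 5, so S=5.
Step 6. [col 3: B + Z ≡ W (mod 10)] in column 3 we have B+Z≡W with carry-in 0; given Z=1, W=7 and digits 1,3,4,5,7 already taken and all letters distinct, that pins B to 6. So B=6.
Step 7. [col 4: I + B ≡ J (mod 10)] from column 4 (I=4, B=6, carry-in 0, digits 1,3,4,5,6,7 already taken and all letters distinct): J must equal 0, so J=0.
Step 8. [col 5: B + Y ≡ P (mod 10)] column 5 reads B+Y+carry(1)=P with B=6; with digits 0,1,3,4,5,6,7 already taken and all letters distinct, the only value for P is 9. So P=9.
Step 9. [col 5: B + Y ≡ P (mod 10)] column 5: given B=6, P=9, carry-in 1, and digits 0,1,3,4,5,6,7,9 already taken and all letters distinct, B+Y≡P (mod 10) forces Y=2, so Y=2.
Step 10. [col 6: K + Y ≡ J (mod 10)] in column 6 we have K+Y≡J with carry-in 0; given Y=2, J=0 and digits 0,1,2,3,4,5,6,7,9 already taken and all letters distinct, that pins K to 8 ⇒ K=8.

Answer: B=6, H=3, I=4, J=0, K=8, P=9, S=5, W=7, Y=2, Z=1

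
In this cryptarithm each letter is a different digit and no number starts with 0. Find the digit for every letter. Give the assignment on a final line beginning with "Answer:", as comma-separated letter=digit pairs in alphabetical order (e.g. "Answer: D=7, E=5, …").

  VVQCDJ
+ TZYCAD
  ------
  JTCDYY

Step 1. [col 1: J + D ≡ Y (mod 10)] J=8 is one option consistent with column 1 (J + D ≡ Y (mod 10), carry-in 0) — take it ⇒ J=8.
Step 2. [col 1: J + D ≡ Y (mod 10)] no forcing yet in column 1 (carry-in 0); Y=3 is free and consistent — try it, so Y=3.
Step 3. [col 1: J + D ≡ Y (mod 10)] in column 1 we have J+D≡Y with carry-in 0; given J=8, Y=3 and digits 3,8 already taken and all letters distinct, that pins D to 5. So D=5.
Step 4. [col 2: D + A ≡ Y (mod 10)] column 2 reads D+A+carry(1)=Y with D=5, Y=3; with digits 3,5,8 already taken and all letters distinct, the only value for A is 7, so A=7.
Step 5. [col 3: C + C ≡ D (mod 10)] in column 3 we have C+C≡D with carry-in 1; given D=5 and digits 3,5,7,8 already taken and all letters distinct, that pins C to 2 ⇒ C=2.
Step 6. [col 4: Q + Y ≡ C (mod 10)] column 4 reads Q+Y+carry(0)=C with Y=3, C=2; with digits 2,3,5,7,8 already taken and all letters distinct, the only value for Q is 9, so Q=9.
Step 7. [col 5: V + Z ≡ T (mod 10)] several values work for Z in column 5 (V + Z ≡ T (mod 10), carry-in 1); try Z=4. So Z=4.
Step 8. [col 5: V + Z ≡ T (mod 10)] T=1 is one option consistent with column 5 (V + Z ≡ T (mod 10), carry-in 1) — take it, so T=1.
Step 9. [col 5: V + Z ≡ T (mod 10)] column 5: given Z=4, T=1, carry-in 1, and digits 1,2,3,4,5,7,8,9 already taken and all letters distinct, V+Z≡T (mod 10) forces V=6, so V=6.

Answer: A=7, C=2, D=5, J=8, Q=9, T=1, V=6, Y=3, Z=4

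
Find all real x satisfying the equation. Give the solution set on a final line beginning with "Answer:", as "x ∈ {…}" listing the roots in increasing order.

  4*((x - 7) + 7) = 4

Step 1. [4*((x - 7) + 7) = 4] 4 out front; divide by 4. So div: (x - 7) + 7 = 1.
Step 2. [(x - 7) + 7 = 1] the outer +7 inverts by subtracting 7. So sub: x - 7 = -6.
Step 3. [x - 7 = -6] add 7: x sits inside (… - 7) ⇒ sub: x = 1.

Answer: x ∈ {1}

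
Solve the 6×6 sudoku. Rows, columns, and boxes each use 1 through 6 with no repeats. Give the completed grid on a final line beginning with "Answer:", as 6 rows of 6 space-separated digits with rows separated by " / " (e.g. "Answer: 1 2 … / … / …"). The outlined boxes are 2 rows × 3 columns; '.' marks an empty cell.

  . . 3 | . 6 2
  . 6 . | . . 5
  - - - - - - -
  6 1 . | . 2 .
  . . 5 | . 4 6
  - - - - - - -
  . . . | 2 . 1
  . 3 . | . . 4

Step 1. [r2c5∈{1,3}] col 5 places 1 nowhere but r2c5 ⇒ r2c5=1.
Step 2. [r6c3∈{1,2,6}] 1 has one home in col 3: r6c3. So r6c3=1.
Step 3. [r1c4∈{4}] only 4 remains possible at r1c4, so r1c4=4.
Step 4. [r6c1∈{2,5}] 2 has one home in row 6: r6c1. So r6c1=2.
Step 5. [r5c2∈{4,5}] 4 has one home in col 2: r5c2 ⇒ r5c2=4.
Step 6. [r6c5∈{5}] r6c5 has the single candidate 5 ⇒ r6c5=5.
Step 7. [r2c4∈{3}] only 3 remains possible at r2c4 ⇒ r2c4=3.
Step 8. [r1c1∈{1,5}] 1 has one home in row 1: r1c1. So r1c1=1.
Step 9. [r2c1∈{4}] r2c1 is down to just 4 ⇒ r2c1=4.
Step 10. [r4c1∈{3}] r4c1's peers cover all but 3, so r4c1=3.
Step 11. [r2c3∈{2}] nothing but 2 survives at r2c3, so r2c3=2.
Step 12. [r5c1∈{5}] nothing but 5 survives at r5c1. So r5c1=5.
Step 13. [r6c4∈{6}] only 6 remains possible at r6c4, so r6c4=6.
Step 14. [r4c2∈{2}] r4c2's peers cover all but 2 ⇒ r4c2=2.
Step 15. [r3c4∈{5}] r3c4's peers cover all but 5, so r3c4=5.
Step 16. [r1c2∈{5}] r1c2's peers cover all but 5 ⇒ r1c2=5.
Step 17. [r5c3∈{6}] r5c3 is down to just 6 ⇒ r5c3=6.
Step 18. [r4c4∈{1}] r4c4 has the single candidate 1 ⇒ r4c4=1.
Step 19. [r3c3∈{4}] only 4 remains possible at r3c3 ⇒ r3c3=4.
Step 20. [r3c6∈{3}] r3c6 is down to just 3, so r3c6=3.
Step 21. [r5c5∈{3}] only 3 remains possible at r5c5, so r5c5=3.

Answer: 1 5 3 4 6 2 / 4 6 2 3 1 5 / 6 1 4 5 2 3 / 3 2 5 1 4 6 / 5 4 6 2 3 1 / 2 3 1 6 5 4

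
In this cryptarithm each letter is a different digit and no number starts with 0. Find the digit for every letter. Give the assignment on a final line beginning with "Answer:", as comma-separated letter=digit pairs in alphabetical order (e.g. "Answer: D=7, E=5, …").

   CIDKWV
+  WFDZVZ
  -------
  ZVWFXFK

Step 1. [col 1: V + Z ≡ K (mod 10)] several values work for K in column 1 (V + Z ≡ K (mod 10), carry-in 0); try K=3. So K=3.
Step 2. [col 1: V + Z ≡ K (mod 10)] column 1 (V + Z ≡ K (mod 10), carry-in 0) doesn't pin Z yet; pick Z=1 and continue, so Z=1.
Step 3. [col 1: V + Z ≡ K (mod 10)] from column 1 (Z=1, K=3, carry-in 0, digits 1,3 already taken and all letters distinct): V must equal 2. So V=2.
Step 4. [col 2: W + V ≡ F (mod 10)] no forcing yet in column 2 (carry-in 0); F=8 is free and consistent — try it, so F=8.
Step 5. [col 2: W + V ≡ F (mod 10)] from column 2 (V=2, F=8, carry-in 0, digits 1,2,3,8 already taken and all letters distinct): W must equal 6. So W=6.
Step 6. [col 3: K + Z ≡ X (mod 10)] from column 3 (K=3, Z=1, carry-in 0, digits 1,2,3,6,8 already taken and all letters distinct): X must equal 4, so X=4.
Step 7. [col 4: D + D ≡ F (mod 10)] column 4: given F=8, carry-in 0, and digits 1,2,3,4,6,8 already taken and all letters distinct, D+D≡F (mod 10) forces D=9 ⇒ D=9.
Step 8. [col 5: I + F ≡ W (mod 10)] column 5: given F=8, W=6, carry-in 1, and digits 1,2,3,4,6,8,9 already taken and all letters distinct, I+F≡W (mod 10) forces I=7 ⇒ I=7.
Step 9. [col 6: C + W ≡ V (mod 10)] column 6 reads C+W+carry(1)=V with W=6, V=2; with digits 1,2,3,4,6,7,8,9 already taken and all letters distinct, the only value for C is 5. So C=5.

Answer: C=5, D=9, F=8, I=7, K=3, V=2, W=6, X=4, Z=1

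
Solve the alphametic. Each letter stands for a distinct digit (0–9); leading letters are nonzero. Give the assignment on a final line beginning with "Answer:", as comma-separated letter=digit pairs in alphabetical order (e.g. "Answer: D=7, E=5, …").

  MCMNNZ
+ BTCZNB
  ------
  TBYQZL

Step 1. [col 1: Z + B ≡ L (mod 10)] no forcing yet in column 1 (carry-in 0); B=3 is free and consistent — try it. So B=3.
Step 2. [col 1: Z + B ≡ L (mod 10)] L=7 is one option consistent with column 1 (Z + B ≡ L (mod 10), carry-in 0) — take it. So L=7.
Step 3. [col 1: Z + B ≡ L (mod 10)] from column 1 (B=3, L=7, carry-in 0, digits 3,7 already taken and all letters distinct): Z must equal 4 ⇒ Z=4.
Step 4. [col 2: N + N ≡ Z (mod 10)] in column 2 we have N+N≡Z with carry-in 0; given Z=4 and digits 3,4,7 already taken and all letters distinct, that pins N to 2, so N=2.
Step 5. [col 3: N + Z ≡ Q (mod 10)] from column 3 (N=2, Z=4, carry-in 0, digits 2,3,4,7 already taken and all letters distinct): Q must equal 6 ⇒ Q=6.
Step 6. [col 4: M + C ≡ Y (mod 10)] column 4 (M + C ≡ Y (mod 10), carry-in 0) doesn't pin M yet; pick M=1 and continue ⇒ M=1.
Step 7. [col 4: M + C ≡ Y (mod 10)] C=8 is one option consistent with column 4 (M + C ≡ Y (mod 10), carry-in 0) — take it ⇒ C=8.
Step 8. [col 4: M + C ≡ Y (mod 10)] column 4 reads M+C+carry(0)=Y with M=1, C=8; with digits 1,2,3,4,6,7,8 already taken and all letters distinct, the only value for Y is 9, so Y=9.
Step 9. [col 5: C + T ≡ B (mod 10)] column 5: given C=8, B=3, carry-in 0, and digits 1,2,3,4,6,7,8,9 already taken and all letters distinct, C+T≡B (mod 10) forces T=5. So T=5.

Answer: B=3, C=8, L=7, M=1, N=2, Q=6, T=5, Y=9, Z=4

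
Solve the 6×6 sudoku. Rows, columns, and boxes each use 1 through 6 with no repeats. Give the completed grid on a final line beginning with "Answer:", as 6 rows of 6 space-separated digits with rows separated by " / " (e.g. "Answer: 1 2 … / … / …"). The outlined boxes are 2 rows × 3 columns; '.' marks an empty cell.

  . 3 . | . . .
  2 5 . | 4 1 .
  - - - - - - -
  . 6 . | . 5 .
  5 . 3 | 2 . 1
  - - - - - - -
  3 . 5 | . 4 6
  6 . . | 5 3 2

Step 1. [r4c2∈{4}] only 4 remains possible at r4c2, so r4c2=4.
Step 2. [r1c1∈{1,4}] col 1 places 4 nowhere but r1c1. So r1c1=4.
Step 3. [r1c3∈{1,6}] r1c3 is the only open cell in row 1 admitting 1 ⇒ r1c3=1.
Step 4. [r6c2∈{1}] r6c2's peers cover all but 1 ⇒ r6c2=1.
Step 5. [r1c5∈{2,6}] in row 1, 2 fits only at r1c5, so r1c5=2.
Step 6. [r2c6∈{3}] r2c6 is down to just 3 ⇒ r2c6=3.
Step 7. [r3c6∈{4}] only 4 remains possible at r3c6, so r3c6=4.
Step 8. [r5c2∈{2}] r5c2 is down to just 2, so r5c2=2.
Step 9. [r3c4∈{3}] r3c4 has the single candidate 3 ⇒ r3c4=3.
Step 10. [r5c4∈{1}] r5c4 is down to just 1, so r5c4=1.
Step 11. [r6c3∈{4}] only 4 remains possible at r6c3 ⇒ r6c3=4.
Step 12. [r3c3∈{2}] only 2 remains possible at r3c3, so r3c3=2.
Step 13. [r2c3∈{6}] r2c3's peers cover all but 6. So r2c3=6.
Step 14. [r1c4∈{6}] r1c4 has the single candidate 6. So r1c4=6.
Step 15. [r4c5∈{6}] r4c5 is down to just 6, so r4c5=6.
Step 16. [r1c6∈{5}] only 5 remains possible at r1c6 ⇒ r1c6=5.
Step 17. [r3c1∈{1}] nothing but 1 survives at r3c1 ⇒ r3c1=1.

Answer: 4 3 1 6 2 5 / 2 5 6 4 1 3 / 1 6 2 3 5 4 / 5 4 3 2 6 1 / 3 2 5 1 4 6 / 6 1 4 5 3 2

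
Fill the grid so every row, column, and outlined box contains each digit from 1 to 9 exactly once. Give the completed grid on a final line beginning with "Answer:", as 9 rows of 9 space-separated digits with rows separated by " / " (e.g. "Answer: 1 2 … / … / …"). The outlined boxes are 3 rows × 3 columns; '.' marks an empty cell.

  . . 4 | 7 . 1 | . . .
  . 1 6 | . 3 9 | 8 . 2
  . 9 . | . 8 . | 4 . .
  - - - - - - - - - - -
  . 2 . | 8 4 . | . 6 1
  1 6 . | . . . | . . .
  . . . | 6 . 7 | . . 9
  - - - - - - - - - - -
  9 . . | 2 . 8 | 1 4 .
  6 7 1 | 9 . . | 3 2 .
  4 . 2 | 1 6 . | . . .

Step 1. [r3c4∈{5}] r3c4 has the single candidate 5, so r3c4=5.
Step 2. [r9c2∈{3,5,8}] in box 7, 8 fits only at r9c2. So r9c2=8.
Step 3. [r8c5∈{5}] only 5 remains possible at r8c5 ⇒ r8c5=5.
Step 4. [r5c4∈{3}] r5c4's peers cover all but 3 ⇒ r5c4=3.
Step 5. [r6c8∈{3,5,8}] 3 has one home in box 6: r6c8, so r6c8=3.
Step 6. [r1c1∈{2,3,5,8}] r1c1 is the only open cell in row 1 admitting 8 ⇒ r1c1=8.
Step 7. [r6c1∈{5}] r6c1's peers cover all but 5, so r6c1=5.
Step 8. [r2c8∈{5,7}] row 2 places 5 nowhere but r2c8, so r2c8=5.
Step 9. [r7c9∈{5,6,7}] 6 has one home in row 7: r7c9 ⇒ r7c9=6.
Step 10. [r1c5∈{2}] r1c5 is down to just 2, so r1c5=2.
Step 11. [r5c9∈{4,5,7,8}] r5c9 is the only open cell in row 5 admitting 4, so r5c9=4.
Step 12. [r2c1∈{7}] nothing but 7 survives at r2c1 ⇒ r2c1=7.
Step 13. [r3c3∈{3}] r3c3 has the single candidate 3 ⇒ r3c3=3.
Step 14. [r5c6∈{2,5}] col 6 places 2 nowhere but r5c6 ⇒ r5c6=2.
Step 15. [r5c7∈{5,7}] r5c7 is the only open cell in row 5 admitting 5, so r5c7=5.
Step 16. [r4c7∈{7}] nothing but 7 survives at r4c7. So r4c7=7.
Step 17. [r1c8∈{9}] r1c8 has the single candidate 9. So r1c8=9.
Step 18. [r3c9∈{7}] r3c9's peers cover all but 7 ⇒ r3c9=7.
Step 19. [r5c3∈{7,8,9}] row 5 places 7 nowhere but r5c3. So r5c3=7.
Step 20. [r7c2∈{3,5}] across row 7, 3 lands solely at r7c2. So r7c2=3.
Step 21. [r4c1∈{3}] r4c1 is down to just 3, so r4c1=3.
Step 22. [r8c9∈{8}] only 8 remains possible at r8c9. So r8c9=8.
Step 23. [r5c5∈{9}] nothing but 9 survives at r5c5. So r5c5=9.
Step 24. [r6c5∈{1}] r6c5's peers cover all but 1. So r6c5=1.
Step 25. [r1c7∈{6}] r1c7 is down to just 6, so r1c7=6.
Step 26. [r3c8∈{1}] r3c8 is down to just 1, so r3c8=1.
Step 27. [r6c7∈{2}] nothing but 2 survives at r6c7 ⇒ r6c7=2.
Step 28. [r4c3∈{9}] r4c3 is down to just 9. So r4c3=9.
Step 29. [r3c1∈{2}] only 2 remains possible at r3c1 ⇒ r3c1=2.
Step 30. [r1c9∈{3}] nothing but 3 survives at r1c9, so r1c9=3.
Step 31. [r9c6∈{3}] r9c6 is down to just 3, so r9c6=3.
Step 32. [r3c6∈{6}] only 6 remains possible at r3c6, so r3c6=6.
Step 33. [r6c2∈{4}] only 4 remains possible at r6c2 ⇒ r6c2=4.
Step 34. [r5c8∈{8}] nothing but 8 survives at r5c8. So r5c8=8.
Step 35. [r9c8∈{7}] only 7 remains possible at r9c8 ⇒ r9c8=7.
Step 36. [r4c6∈{5}] r4c6 has the single candidate 5 ⇒ r4c6=5.
Step 37. [r6c3∈{8}] only 8 remains possible at r6c3, so r6c3=8.
Step 38. [r7c5∈{7}] only 7 remains possible at r7c5 ⇒ r7c5=7.
Step 39. [r1c2∈{5}] r1c2 is down to just 5. So r1c2=5.
Step 40. [r8c6∈{4}] only 4 remains possible at r8c6, so r8c6=4.
Step 41. [r7c3∈{5}] r7c3's peers cover all but 5, so r7c3=5.
Step 42. [r9c7∈{9}] r9c7's peers cover all but 9, so r9c7=9.
Step 43. [r9c9∈{5}] r9c9 has the single candidate 5, so r9c9=5.
Step 44. [r2c4∈{4}] nothing but 4 survives at r2c4 ⇒ r2c4=4.

Answer: 8 5 4 7 2 1 6 9 3 / 7 1 6 4 3 9 8 5 2 / 2 9 3 5 8 6 4 1 7 / 3 2 9 8 4 5 7 6 1 / 1 6 7 3 9 2 5 8 4 / 5 4 8 6 1 7 2 3 9 / 9 3 5 2 7 8 1 4 6 / 6 7 1 9 5 4 3 2 8 / 4 8 2 1 6 3 9 7 5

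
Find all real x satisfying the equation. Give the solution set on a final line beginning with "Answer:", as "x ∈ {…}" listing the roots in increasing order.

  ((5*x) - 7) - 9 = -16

Step 1. [((5*x) - 7) - 9 = -16] peel the -9: add 9 from each side. So sub: (5*x) - 7 = -7.
Step 2. [(5*x) - 7 = -7] 7 comes off first (add 7). So sub: 5*x = 0.
Step 3. [5*x = 0] 5·(inner) — divide through by 5, so div: x = 0.

Answer: x ∈ {0}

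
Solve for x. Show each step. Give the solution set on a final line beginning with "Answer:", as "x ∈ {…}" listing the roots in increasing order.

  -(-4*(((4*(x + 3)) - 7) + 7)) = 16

Step 1. [-(-4*(((4*(x + 3)) - 7) + 7)) = 16] flip signs both sides, so neg: -4*(((4*(x + 3)) - 7) + 7) = -16.
Step 2. [-4*(((4*(x + 3)) - 7) + 7) = -16] -4 out front; divide by -4 ⇒ div: ((4*(x + 3)) - 7) + 7 = 4.
Step 3. [((4*(x + 3)) - 7) + 7 = 4] the outer +7 inverts by subtracting 7, so sub: (4*(x + 3)) - 7 = -3.
Step 4. [(4*(x + 3)) - 7 = -3] -7 is outermost — add 7 both sides. So sub: 4*(x + 3) = 4.
Step 5. [4*(x + 3) = 4] divide by the outer 4. So div: x + 3 = 1.
Step 6. [x + 3 = 1] subtract 3: x sits inside (… + 3) ⇒ sub: x = -2.

Answer: x ∈ {-2}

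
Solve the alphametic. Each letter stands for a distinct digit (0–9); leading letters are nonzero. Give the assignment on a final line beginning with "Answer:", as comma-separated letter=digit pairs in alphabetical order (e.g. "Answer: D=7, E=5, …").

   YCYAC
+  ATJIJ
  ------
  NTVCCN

Step 1. [col 1: C + J ≡ N (mod 10)] N=1 is one option consistent with column 1 (C + J ≡ N (mod 10), carry-in 0) — take it ⇒ N=1.
Step 2. [col 1: C + J ≡ N (mod 10)] several values work for C in column 1 (C + J ≡ N (mod 10), carry-in 0); try C=9 ⇒ C=9.
Step 3. [col 1: C + J ≡ N (mod 10)] column 1: given C=9, N=1, carry-in 0, and digits 1,9 already taken and all letters distinct, C+J≡N (mod 10) forces J=2 ⇒ J=2.
Step 4. [col 2: A + I ≡ C (mod 10)] no forcing yet in column 2 (carry-in 1); I=0 is free and consistent — try it. So I=0.
Step 5. [col 2: A + I ≡ C (mod 10)] column 2: given I=0, C=9, carry-in 1, and digits 0,1,2,9 already taken and all letters distinct, A+I≡C (mod 10) forces A=8, so A=8.
Step 6. [col 3: Y + J ≡ C (mod 10)] in column 3 we have Y+J≡C with carry-in 0; given J=2, C=9 and digits 0,1,2,8,9 already taken and all letters distinct, that pins Y to 7 ⇒ Y=7.
Step 7. [col 4: C + T ≡ V (mod 10)] column 4 (C + T ≡ V (mod 10), carry-in 0) doesn't pin V yet; pick V=5 and continue, so V=5.
Step 8. [col 4: C + T ≡ V (mod 10)] column 4 reads C+T+carry(0)=V with C=9, V=5; with digits 0,1,2,5,7,8,9 already taken and all letters distinct, the only value for T is 6, so T=6.

Answer: A=8, C=9, I=0, J=2, N=1, T=6, V=5, Y=7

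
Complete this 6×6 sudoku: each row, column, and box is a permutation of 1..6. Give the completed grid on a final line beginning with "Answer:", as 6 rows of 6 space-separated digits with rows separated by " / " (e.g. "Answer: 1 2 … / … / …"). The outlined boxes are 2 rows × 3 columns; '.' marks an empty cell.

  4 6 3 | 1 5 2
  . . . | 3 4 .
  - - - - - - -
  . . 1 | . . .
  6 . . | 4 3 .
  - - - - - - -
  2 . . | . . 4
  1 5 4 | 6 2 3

Step 1. [r4c2∈{2}] only 2 remains possible at r4c2. So r4c2=2.
Step 2. [r4c3∈{5}] only 5 remains possible at r4c3, so r4c3=5.
Step 3. [r3c6∈{5,6}] in col 6, 5 fits only at r3c6, so r3c6=5.
Step 4. [r3c2∈{3,4}] r3c2 is the only open cell in row 3 admitting 4. So r3c2=4.
Step 5. [r2c1∈{5}] r2c1 is down to just 5 ⇒ r2c1=5.
Step 6. [r3c4∈{2}] r3c4 is down to just 2 ⇒ r3c4=2.
Step 7. [r5c5∈{1}] nothing but 1 survives at r5c5. So r5c5=1.
Step 8. [r2c3∈{2}] r2c3 has the single candidate 2, so r2c3=2.
Step 9. [r2c6∈{6}] r2c6 has the single candidate 6. So r2c6=6.
Step 10. [r5c2∈{3}] r5c2's peers cover all but 3, so r5c2=3.
Step 11. [r5c4∈{5}] r5c4's peers cover all but 5. So r5c4=5.
Step 12. [r3c5∈{6}] r3c5's peers cover all but 6. So r3c5=6.
Step 13. [r5c3∈{6}] r5c3's peers cover all but 6 ⇒ r5c3=6.
Step 14. [r4c6∈{1}] nothing but 1 survives at r4c6. So r4c6=1.
Step 15. [r2c2∈{1}] r2c2 has the single candidate 1 ⇒ r2c2=1.
Step 16. [r3c1∈{3}] r3c1 has the single candidate 3, so r3c1=3.

Answer: 4 6 3 1 5 2 / 5 1 2 3 4 6 / 3 4 1 2 6 5 / 6 2 5 4 3 1 / 2 3 6 5 1 4 / 1 5 4 6 2 3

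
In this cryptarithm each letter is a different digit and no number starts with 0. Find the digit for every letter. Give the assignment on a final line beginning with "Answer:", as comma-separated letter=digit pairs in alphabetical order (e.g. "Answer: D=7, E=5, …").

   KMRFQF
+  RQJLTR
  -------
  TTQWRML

Step 1. [col 1: F + R ≡ L (mod 10)] several values work for R in column 1 (F + R ≡ L (mod 10), carry-in 0); try R=8, so R=8.
Step 2. [col 1: F + R ≡ L (mod 10)] L=3 is one option consistent with column 1 (F + R ≡ L (mod 10), carry-in 0) — take it, so L=3.
Step 3. [T] adding two 6-digit numbers gives at most 6+1 digits, and here it does — T is that final carry and must be 1. So T=1.
Step 4. [col 1: F + R ≡ L (mod 10)] column 1 reads F+R+carry(0)=L with R=8, L=3; with digits 1,3,8 already taken and all letters distinct, the only value for F is 5. So F=5.
Step 5. [col 2: Q + T ≡ M (mod 10)] M=9 is one option consistent with column 2 (Q + T ≡ M (mod 10), carry-in 1) — take it ⇒ M=9.
Step 6. [col 2: Q + T ≡ M (mod 10)] column 2: given T=1, M=9, carry-in 1, and digits 1,3,5,8,9 already taken and all letters distinct, Q+T≡M (mod 10) forces Q=7. So Q=7.
Step 7. [col 4: R + J ≡ W (mod 10)] several values work for W in column 4 (R + J ≡ W (mod 10), carry-in 0); try W=4, so W=4.
Step 8. [col 4: R + J ≡ W (mod 10)] column 4 reads R+J+carry(0)=W with R=8, W=4; with digits 1,3,4,5,7,8,9 already taken and all letters distinct, the only value for J is 6, so J=6.
Step 9. [col 6: K + R ≡ T (mod 10)] column 6: given R=8, T=1, carry-in 1, and digits 1,3,4,5,6,7,8,9 already taken and all letters distinct, K+R≡T (mod 10) forces K=2 ⇒ K=2.

Answer: F=5, J=6, K=2, L=3, M=9, Q=7, R=8, T=1, W=4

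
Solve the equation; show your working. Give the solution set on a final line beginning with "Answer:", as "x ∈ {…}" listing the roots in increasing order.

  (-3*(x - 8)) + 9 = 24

Step 1. [(-3*(x - 8)) + 9 = 24] subtract 9: x sits inside (… + 9) ⇒ sub: -3*(x - 8) = 15.
Step 2. [-3*(x - 8) = 15] leading coefficient -3: divide by -3 ⇒ div: x - 8 = -5.
Step 3. [x - 8 = -5] 8 comes off first (add 8) ⇒ sub: x = 3.

Answer: x ∈ {3}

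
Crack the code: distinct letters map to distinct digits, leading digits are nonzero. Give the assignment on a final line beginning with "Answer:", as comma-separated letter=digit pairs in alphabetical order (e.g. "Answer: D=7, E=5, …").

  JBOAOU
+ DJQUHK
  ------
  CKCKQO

Step 1. [col 1: U + K ≡ O (mod 10)] column 1 (U + K ≡ O (mod 10), carry-in 0) doesn't pin K yet; pick K=1 and continue. So K=1.
Step 2. [col 1: U + K ≡ O (mod 10)] no forcing yet in column 1 (carry-in 0); U=6 is free and consistent — try it ⇒ U=6.
Step 3. [col 1: U + K ≡ O (mod 10)] column 1: given U=6, K=1, carry-in 0, and digits 1,6 already taken and all letters distinct, U+K≡O (mod 10) forces O=7, so O=7.
Step 4. [col 2: O + H ≡ Q (mod 10)] column 2 (O + H ≡ Q (mod 10), carry-in 0) doesn't pin Q yet; pick Q=0 and continue, so Q=0.
Step 5. [col 2: O + H ≡ Q (mod 10)] column 2: given O=7, Q=0, carry-in 0, and digits 0,1,6,7 already taken and all letters distinct, O+H≡Q (mod 10) forces H=3. So H=3.
Step 6. [col 3: A + U ≡ K (mod 10)] in column 3 we have A+U≡K with carry-in 1; given U=6, K=1 and digits 0,1,3,6,7 already taken and all letters distinct, that pins A to 4, so A=4.
Step 7. [col 4: O + Q ≡ C (mod 10)] column 4: given O=7, Q=0, carry-in 1, and digits 0,1,3,4,6,7 already taken and all letters distinct, O+Q≡C (mod 10) forces C=8. So C=8.
Step 8. [col 5: B + J ≡ K (mod 10)] several values work for B in column 5 (B + J ≡ K (mod 10), carry-in 0); try B=9, so B=9.
Step 9. [col 5: B + J ≡ K (mod 10)] column 5 reads B+J+carry(0)=K with B=9, K=1; with digits 0,1,3,4,6,7,8,9 already taken and all letters distinct, the only value for J is 2 ⇒ J=2.
Step 10. [col 6: J + D ≡ C (mod 10)] from column 6 (J=2, C=8, carry-in 1, digits 0,1,2,3,4,6,7,8,9 already taken and all letters distinct): D must equal 5, so D=5.

Answer: A=4, B=9, C=8, D=5, H=3, J=2, K=1, O=7, Q=0, U=6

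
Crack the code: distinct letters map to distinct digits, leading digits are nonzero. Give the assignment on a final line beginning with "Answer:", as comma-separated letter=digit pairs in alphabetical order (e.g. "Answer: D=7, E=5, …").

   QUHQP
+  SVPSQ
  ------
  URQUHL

Step 1. [col 1: P + Q ≡ L (mod 10)] several values work for P in column 1 (P + Q ≡ L (mod 10), carry-in 0); try P=7 ⇒ P=7.
Step 2. [U] adding two 5-digit numbers gives at most 5+1 digits, and here it does — U is that final carry and must be 1, so U=1.
Step 3. [col 1: P + Q ≡ L (mod 10)] no forcing yet in column 1 (carry-in 0); Q=8 is free and consistent — try it. So Q=8.
Step 4. [col 1: P + Q ≡ L (mod 10)] column 1 reads P+Q+carry(0)=L with P=7, Q=8; with digits 1,7,8 already taken and all letters distinct, the only value for L is 5 ⇒ L=5.
Step 5. [col 2: Q + S ≡ H (mod 10)] no forcing yet in column 2 (carry-in 1); H=3 is free and consistent — try it ⇒ H=3.
Step 6. [col 2: Q + S ≡ H (mod 10)] from column 2 (Q=8, H=3, carry-in 1, digits 1,3,5,7,8 already taken and all letters distinct): S must equal 4. So S=4.
Step 7. [col 4: U + V ≡ Q (mod 10)] in column 4 we have U+V≡Q with carry-in 1; given U=1, Q=8 and digits 1,3,4,5,7,8 already taken and all letters distinct, that pins V to 6. So V=6.
Step 8. [col 5: Q + S ≡ R (mod 10)] from column 5 (Q=8, S=4, carry-in 0, digits 1,3,4,5,6,7,8 already taken and all letters distinct): R must equal 2, so R=2.

Answer: H=3, L=5, P=7, Q=8, R=2, S=4, U=1, V=6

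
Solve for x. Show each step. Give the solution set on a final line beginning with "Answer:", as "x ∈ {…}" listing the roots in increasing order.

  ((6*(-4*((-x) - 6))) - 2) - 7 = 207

Step 1. [((6*(-4*((-x) - 6))) - 2) - 7 = 207] peel the -7: add 7 from each side ⇒ sub: (6*(-4*((-x) - 6))) - 2 = 214.
Step 2. [(6*(-4*((-x) - 6))) - 2 = 214] the outer -2 inverts by adding 2 ⇒ sub: 6*(-4*((-x) - 6)) = 216.
Step 3. [6*(-4*((-x) - 6)) = 216] leading coefficient 6: divide by 6. So div: -4*((-x) - 6) = 36.
Step 4. [-4*((-x) - 6) = 36] LHS = -4·(…); ÷-4 both sides. So div: (-x) - 6 = -9.
Step 5. [(-x) - 6 = -9] peel the -6: add 6 from each side, so sub: -x = -3.
Step 6. [-x = -3] leading − — multiply by −1. So neg: x = 3.

Answer: x ∈ {3}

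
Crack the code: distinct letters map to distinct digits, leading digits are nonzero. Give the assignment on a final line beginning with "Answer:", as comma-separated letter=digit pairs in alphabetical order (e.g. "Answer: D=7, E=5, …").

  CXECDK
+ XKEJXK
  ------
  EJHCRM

Step 1. [col 1: K + K ≡ M (mod 10)] no forcing yet in column 1 (carry-in 0); M=4 is free and consistent — try it ⇒ M=4.
Step 2. [col 1: K + K ≡ M (mod 10)] no forcing yet in column 1 (carry-in 0); K=7 is free and consistent — try it, so K=7.
Step 3. [col 2: D + X ≡ R (mod 10)] X=1 is one option consistent with column 2 (D + X ≡ R (mod 10), carry-in 1) — take it, so X=1.
Step 4. [col 2: D + X ≡ R (mod 10)] column 2 (D + X ≡ R (mod 10), carry-in 1) doesn't pin R yet; pick R=0 and continue. So R=0.
Step 5. [col 2: D + X ≡ R (mod 10)] column 2 reads D+X+carry(1)=R with X=1, R=0; with digits 0,1,4,7 already taken and all letters distinct, the only value for D is 8 ⇒ D=8.
Step 6. [col 3: C + J ≡ C (mod 10)] from column 3 (nothing yet, carry-in 1, digits 0,1,4,7,8 already taken and all letters distinct): J must equal 9. So J=9.
Step 7. [col 3: C + J ≡ C (mod 10)] column 3 (C + J ≡ C (mod 10), carry-in 1) doesn't pin C yet; pick C=5 and continue, so C=5.
Step 8. [col 4: E + E ≡ H (mod 10)] in column 4 we have E+E≡H with carry-in 1; given nothing yet and digits 0,1,4,5,7,8,9 already taken and all letters distinct, that pins E to 6, so E=6.
Step 9. [col 4: E + E ≡ H (mod 10)] from column 4 (E=6, carry-in 1, digits 0,1,4,5,6,7,8,9 already taken and all letters distinct): H must equal 3. So H=3.

Answer: C=5, D=8, E=6, H=3, J=9, K=7, M=4, R=0, X=1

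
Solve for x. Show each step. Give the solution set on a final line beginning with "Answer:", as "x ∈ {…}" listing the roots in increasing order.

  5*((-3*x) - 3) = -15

Step 1. [5*((-3*x) - 3) = -15] 5 out front; divide by 5 ⇒ div: (-3*x) - 3 = -3.
Step 2. [(-3*x) - 3 = -3] -3 divides every term; factor it out. So factor: x + 1 = 1.
Step 3. [x + 1 = 1] 1 comes off first (subtract 1). So sub: x = 0.

Answer: x ∈ {0}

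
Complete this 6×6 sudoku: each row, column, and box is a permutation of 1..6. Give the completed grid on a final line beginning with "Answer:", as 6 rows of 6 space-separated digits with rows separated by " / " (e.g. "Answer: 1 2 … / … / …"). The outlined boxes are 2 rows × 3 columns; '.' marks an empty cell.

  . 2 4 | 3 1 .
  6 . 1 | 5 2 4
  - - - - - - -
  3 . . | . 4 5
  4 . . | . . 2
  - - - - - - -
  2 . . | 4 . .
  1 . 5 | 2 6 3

Step 1. [r4c3∈{6}] nothing but 6 survives at r4c3. So r4c3=6.
Step 2. [r4c4∈{1}] r4c4 has the single candidate 1, so r4c4=1.
Step 3. [r2c2∈{3}] r2c2 has the single candidate 3 ⇒ r2c2=3.
Step 4. [r3c3∈{2}] nothing but 2 survives at r3c3, so r3c3=2.
Step 5. [r4c5∈{3}] r4c5's peers cover all but 3, so r4c5=3.
Step 6. [r6c2∈{4}] r6c2 has the single candidate 4 ⇒ r6c2=4.
Step 7. [r3c4∈{6}] r3c4 has the single candidate 6 ⇒ r3c4=6.
Step 8. [r1c1∈{5}] nothing but 5 survives at r1c1. So r1c1=5.
Step 9. [r4c2∈{5}] only 5 remains possible at r4c2 ⇒ r4c2=5.
Step 10. [r5c5∈{5}] nothing but 5 survives at r5c5. So r5c5=5.
Step 11. [r5c6∈{1}] r5c6's peers cover all but 1. So r5c6=1.
Step 12. [r5c3∈{3}] nothing but 3 survives at r5c3 ⇒ r5c3=3.
Step 13. [r3c2∈{1}] only 1 remains possible at r3c2 ⇒ r3c2=1.
Step 14. [r5c2∈{6}] r5c2's peers cover all but 6 ⇒ r5c2=6.
Step 15. [r1c6∈{6}] r1c6 has the single candidate 6. So r1c6=6.

Answer: 5 2 4 3 1 6 / 6 3 1 5 2 4 / 3 1 2 6 4 5 / 4 5 6 1 3 2 / 2 6 3 4 5 1 / 1 4 5 2 6 3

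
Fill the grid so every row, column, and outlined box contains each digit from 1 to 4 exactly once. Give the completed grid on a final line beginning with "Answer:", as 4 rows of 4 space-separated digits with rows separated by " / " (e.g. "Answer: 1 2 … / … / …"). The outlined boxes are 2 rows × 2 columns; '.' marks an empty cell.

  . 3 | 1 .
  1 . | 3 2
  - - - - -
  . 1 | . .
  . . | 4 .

Step 1. [r1c1∈{2,4}] r1c1 is the only open cell in row 1 admitting 2 ⇒ r1c1=2.
Step 2. [r3c4∈{3}] nothing but 3 survives at r3c4 ⇒ r3c4=3.
Step 3. [r2c2∈{4}] only 4 remains possible at r2c2. So r2c2=4.
Step 4. [r3c1∈{4}] r3c1 has the single candidate 4. So r3c1=4.
Step 5. [r1c4∈{4}] r1c4 has the single candidate 4 ⇒ r1c4=4.
Step 6. [r4c2∈{2}] only 2 remains possible at r4c2 ⇒ r4c2=2.
Step 7. [r4c4∈{1}] only 1 remains possible at r4c4, so r4c4=1.
Step 8. [r4c1∈{3}] r4c1 has the single candidate 3 ⇒ r4c1=3.
Step 9. [r3c3∈{2}] only 2 remains possible at r3c3, so r3c3=2.

Answer: 2 3 1 4 / 1 4 3 2 / 4 1 2 3 / 3 2 4 1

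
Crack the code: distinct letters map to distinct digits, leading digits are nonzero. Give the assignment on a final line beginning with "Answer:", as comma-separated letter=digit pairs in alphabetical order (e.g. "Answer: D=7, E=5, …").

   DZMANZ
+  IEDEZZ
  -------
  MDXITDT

Step 1. [col 1: Z + Z ≡ T (mod 10)] column 1 (Z + Z ≡ T (mod 10), carry-in 0) doesn't pin T yet; pick T=4 and continue. So T=4.
Step 2. [col 1: Z + Z ≡ T (mod 10)] Z=2 is one option consistent with column 1 (Z + Z ≡ T (mod 10), carry-in 0) — take it. So Z=2.
Step 3. [M] the sum has 7 digits but both addends have 6; that extra leading digit M is the final carry, namely 1, so M=1.
Step 4. [col 2: N + Z ≡ D (mod 10)] several values work for D in column 2 (N + Z ≡ D (mod 10), carry-in 0); try D=7. So D=7.
Step 5. [col 2: N + Z ≡ D (mod 10)] from column 2 (Z=2, D=7, carry-in 0, digits 1,2,4,7 already taken and all letters distinct): N must equal 5, so N=5.
Step 6. [col 3: A + E ≡ T (mod 10)] no forcing yet in column 3 (carry-in 0); E=8 is free and consistent — try it ⇒ E=8.
Step 7. [col 3: A + E ≡ T (mod 10)] column 3 reads A+E+carry(0)=T with E=8, T=4; with digits 1,2,4,5,7,8 already taken and all letters distinct, the only value for A is 6, so A=6.
Step 8. [col 4: M + D ≡ I (mod 10)] in column 4 we have M+D≡I with carry-in 1; given M=1, D=7 and digits 1,2,4,5,6,7,8 already taken and all letters distinct, that pins I to 9 ⇒ I=9.
Step 9. [col 5: Z + E ≡ X (mod 10)] column 5: given Z=2, E=8, carry-in 0, and digits 1,2,4,5,6,7,8,9 already taken and all letters distinct, Z+E≡X (mod 10) forces X=0, so X=0.

Answer: A=6, D=7, E=8, I=9, M=1, N=5, T=4, X=0, Z=2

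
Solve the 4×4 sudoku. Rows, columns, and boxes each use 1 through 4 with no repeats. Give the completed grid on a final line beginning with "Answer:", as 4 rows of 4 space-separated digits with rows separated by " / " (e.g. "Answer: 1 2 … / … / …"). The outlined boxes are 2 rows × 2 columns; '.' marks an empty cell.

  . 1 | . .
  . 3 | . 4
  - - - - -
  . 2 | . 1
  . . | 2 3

Step 1. [r1c1∈{2,4}] row 1 places 4 nowhere but r1c1 ⇒ r1c1=4.
Step 2. [r3c3∈{4}] r3c3 is down to just 4 ⇒ r3c3=4.
Step 3. [r4c2∈{4}] nothing but 4 survives at r4c2. So r4c2=4.
Step 4. [r4c1∈{1}] r4c1 has the single candidate 1, so r4c1=1.
Step 5. [r3c1∈{3}] r3c1 is down to just 3 ⇒ r3c1=3.
Step 6. [r2c3∈{1}] only 1 remains possible at r2c3. So r2c3=1.
Step 7. [r2c1∈{2}] r2c1 has the single candidate 2 ⇒ r2c1=2.
Step 8. [r1c3∈{3}] r1c3's peers cover all but 3, so r1c3=3.
Step 9. [r1c4∈{2}] r1c4 has the single candidate 2 ⇒ r1c4=2.

Answer: 4 1 3 2 / 2 3 1 4 / 3 2 4 1 / 1 4 2 3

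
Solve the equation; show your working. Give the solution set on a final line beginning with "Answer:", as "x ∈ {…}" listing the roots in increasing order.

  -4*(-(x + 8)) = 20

Step 1. [-4*(-(x + 8)) = 20] LHS = -4·(…); ÷-4 both sides ⇒ div: -(x + 8) = -5.
Step 2. [-(x + 8) = -5] flip signs both sides ⇒ neg: x + 8 = 5.
Step 3. [x + 8 = 5] 8 comes off first (subtract 8), so sub: x = -3.

Answer: x ∈ {-3}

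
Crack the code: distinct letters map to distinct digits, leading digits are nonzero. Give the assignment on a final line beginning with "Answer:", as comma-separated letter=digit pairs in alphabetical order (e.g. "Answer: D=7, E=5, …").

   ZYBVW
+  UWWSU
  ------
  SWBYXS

Step 1. [col 1: W + U ≡ S (mod 10)] several values work for U in column 1 (W + U ≡ S (mod 10), carry-in 0); try U=6. So U=6.
Step 2. [col 1: W + U ≡ S (mod 10)] W=5 is one option consistent with column 1 (W + U ≡ S (mod 10), carry-in 0) — take it, so W=5.
Step 3. [col 1: W + U ≡ S (mod 10)] from column 1 (W=5, U=6, carry-in 0, digits 5,6 already taken and all letters distinct): S must equal 1. So S=1.
Step 4. [col 2: V + S ≡ X (mod 10)] column 2 (V + S ≡ X (mod 10), carry-in 1) doesn't pin V yet; pick V=0 and continue, so V=0.
Step 5. [col 2: V + S ≡ X (mod 10)] from column 2 (V=0, S=1, carry-in 1, digits 0,1,5,6 already taken and all letters distinct): X must equal 2, so X=2.
Step 6. [col 3: B + W ≡ Y (mod 10)] no forcing yet in column 3 (carry-in 0); Y=9 is free and consistent — try it ⇒ Y=9.
Step 7. [col 3: B + W ≡ Y (mod 10)] column 3 reads B+W+carry(0)=Y with W=5, Y=9; with digits 0,1,2,5,6,9 already taken and all letters distinct, the only value for B is 4, so B=4.
Step 8. [col 5: Z + U ≡ W (mod 10)] from column 5 (U=6, W=5, carry-in 1, digits 0,1,2,4,5,6,9 already taken and all letters distinct): Z must equal 8. So Z=8.

Answer: B=4, S=1, U=6, V=0, W=5, X=2, Y=9, Z=8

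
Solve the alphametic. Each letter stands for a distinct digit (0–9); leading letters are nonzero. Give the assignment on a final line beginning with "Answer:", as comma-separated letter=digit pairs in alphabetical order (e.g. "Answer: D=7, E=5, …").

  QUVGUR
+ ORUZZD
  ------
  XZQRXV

Step 1. [col 1: R + D ≡ V (mod 10)] column 1 (R + D ≡ V (mod 10), carry-in 0) doesn't pin V yet; pick V=3 and continue. So V=3.
Step 2. [col 1: R + D ≡ V (mod 10)] R=6 is one option consistent with column 1 (R + D ≡ V (mod 10), carry-in 0) — take it. So R=6.
Step 3. [col 1: R + D ≡ V (mod 10)] in column 1 we have R+D≡V with carry-in 0; given R=6, V=3 and digits 3,6 already taken and all letters distinct, that pins D to 7, so D=7.
Step 4. [col 2: U + Z ≡ X (mod 10)] column 2 (U + Z ≡ X (mod 10), carry-in 1) doesn't pin U yet; pick U=8 and continue. So U=8.
Step 5. [col 2: U + Z ≡ X (mod 10)] X=4 is one option consistent with column 2 (U + Z ≡ X (mod 10), carry-in 1) — take it ⇒ X=4.
Step 6. [col 2: U + Z ≡ X (mod 10)] in column 2 we have U+Z≡X with carry-in 1; given U=8, X=4 and digits 3,4,6,7,8 already taken and all letters distinct, that pins Z to 5, so Z=5.
Step 7. [col 3: G + Z ≡ R (mod 10)] in column 3 we have G+Z≡R with carry-in 1; given Z=5, R=6 and digits 3,4,5,6,7,8 already taken and all letters distinct, that pins G to 0, so G=0.
Step 8. [col 4: V + U ≡ Q (mod 10)] column 4: given V=3, U=8, carry-in 0, and digits 0,3,4,5,6,7,8 already taken and all letters distinct, V+U≡Q (mod 10) forces Q=1, so Q=1.
Step 9. [col 6: Q + O ≡ X (mod 10)] in column 6 we have Q+O≡X with carry-in 1; given Q=1, X=4 and digits 0,1,3,4,5,6,7,8 already taken and all letters distinct, that pins O to 2. So O=2.

Answer: D=7, G=0, O=2, Q=1, R=6, U=8, V=3, X=4, Z=5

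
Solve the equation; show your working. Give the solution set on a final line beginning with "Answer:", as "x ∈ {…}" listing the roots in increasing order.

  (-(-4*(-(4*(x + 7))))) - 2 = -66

Step 1. [(-(-4*(-(4*(x + 7))))) - 2 = -66] the outer -2 inverts by adding 2 ⇒ sub: -(-4*(-(4*(x + 7)))) = -64.
Step 2. [-(-4*(-(4*(x + 7)))) = -64] LHS negated; negate both sides. So neg: -4*(-(4*(x + 7))) = 64.
Step 3. [-4*(-(4*(x + 7))) = 64] leading coefficient -4: divide by -4. So div: -(4*(x + 7)) = -16.
Step 4. [-(4*(x + 7)) = -16] flip signs both sides. So neg: 4*(x + 7) = 16.
Step 5. [4*(x + 7) = 16] 4 out front; divide by 4, so div: x + 7 = 4.
Step 6. [x + 7 = 4] peel the +7: subtract 7 from each side, so sub: x = -3.

Answer: x ∈ {-3}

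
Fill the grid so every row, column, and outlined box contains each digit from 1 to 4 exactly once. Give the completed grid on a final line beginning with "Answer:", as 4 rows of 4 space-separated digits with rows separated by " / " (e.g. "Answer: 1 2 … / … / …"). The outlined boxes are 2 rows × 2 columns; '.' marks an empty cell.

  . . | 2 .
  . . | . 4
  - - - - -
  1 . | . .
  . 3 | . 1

Step 1. [r4c1∈{2,4}] across row 4, 2 lands solely at r4c1 ⇒ r4c1=2.
Step 2. [r1c4∈{3}] only 3 remains possible at r1c4, so r1c4=3.
Step 3. [r3c2∈{4}] r3c2's peers cover all but 4. So r3c2=4.
Step 4. [r2c2∈{1,2}] in row 2, 2 fits only at r2c2 ⇒ r2c2=2.
Step 5. [r2c1∈{3}] only 3 remains possible at r2c1, so r2c1=3.
Step 6. [r1c1∈{4}] r1c1's peers cover all but 4. So r1c1=4.
Step 7. [r3c3∈{3}] r3c3 is down to just 3 ⇒ r3c3=3.
Step 8. [r2c3∈{1}] r2c3 is down to just 1 ⇒ r2c3=1.
Step 9. [r1c2∈{1}] r1c2 has the single candidate 1 ⇒ r1c2=1.
Step 10. [r3c4∈{2}] r3c4's peers cover all but 2, so r3c4=2.
Step 11. [r4c3∈{4}] r4c3 has the single candidate 4. So r4c3=4.

Answer: 4 1 2 3 / 3 2 1 4 / 1 4 3 2 / 2 3 4 1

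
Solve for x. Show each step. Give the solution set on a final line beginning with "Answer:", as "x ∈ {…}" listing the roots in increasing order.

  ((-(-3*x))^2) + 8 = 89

Step 1. [((-(-3*x))^2) + 8 = 89] subtract 8: x sits inside (… + 8). So sub: (-(-3*x))^2 = 81.
Step 2. [(-(-3*x))^2 = 81] 81 ≥ 0, LHS is (·)² — take ±√. So sqrt: -(-3*x) = 9 or -9.
Step 3. [-(-3*x) = 9 or -9] flip signs both sides ⇒ neg: -3*x = -9 or 9.
Step 4. [-3*x = -9 or 9] divide by the outer -3, so div: x = 3 or -3.

Answer: x ∈ {-3, 3}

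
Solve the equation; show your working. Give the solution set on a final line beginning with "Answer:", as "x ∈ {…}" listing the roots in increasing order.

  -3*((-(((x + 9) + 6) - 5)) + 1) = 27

Step 1. [-3*((-(((x + 9) + 6) - 5)) + 1) = 27] -3·(inner) — divide through by -3, so div: (-(((x + 9) + 6) - 5)) + 1 = -9.
Step 2. [(-(((x + 9) + 6) - 5)) + 1 = -9] +1 is outermost — subtract 1 both sides. So sub: -(((x + 9) + 6) - 5) = -10.
Step 3. [-(((x + 9) + 6) - 5) = -10] flip signs both sides ⇒ neg: ((x + 9) + 6) - 5 = 10.
Step 4. [((x + 9) + 6) - 5 = 10] 5 comes off first (add 5) ⇒ sub: (x + 9) + 6 = 15.
Step 5. [(x + 9) + 6 = 15] subtract 6: x sits inside (… + 6). So sub: x + 9 = 9.
Step 6. [x + 9 = 9] 9 comes off first (subtract 9) ⇒ sub: x = 0.

Answer: x ∈ {0}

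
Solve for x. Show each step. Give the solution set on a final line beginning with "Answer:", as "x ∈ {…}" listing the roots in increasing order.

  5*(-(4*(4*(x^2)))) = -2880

Step 1. [5*(-(4*(4*(x^2)))) = -2880] divide by the outer 5, so div: -(4*(4*(x^2))) = -576.
Step 2. [-(4*(4*(x^2))) = -576] flip signs both sides. So neg: 4*(4*(x^2)) = 576.
Step 3. [4*(4*(x^2)) = 576] divide by the outer 4, so div: 4*(x^2) = 144.
Step 4. [4*(x^2) = 144] 4·(inner) — divide through by 4 ⇒ div: x^2 = 36.
Step 5. [x^2 = 36] 36 ≥ 0, LHS is (·)² — take ±√. So sqrt: x = 6 or -6.

Answer: x ∈ {-6, 6}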